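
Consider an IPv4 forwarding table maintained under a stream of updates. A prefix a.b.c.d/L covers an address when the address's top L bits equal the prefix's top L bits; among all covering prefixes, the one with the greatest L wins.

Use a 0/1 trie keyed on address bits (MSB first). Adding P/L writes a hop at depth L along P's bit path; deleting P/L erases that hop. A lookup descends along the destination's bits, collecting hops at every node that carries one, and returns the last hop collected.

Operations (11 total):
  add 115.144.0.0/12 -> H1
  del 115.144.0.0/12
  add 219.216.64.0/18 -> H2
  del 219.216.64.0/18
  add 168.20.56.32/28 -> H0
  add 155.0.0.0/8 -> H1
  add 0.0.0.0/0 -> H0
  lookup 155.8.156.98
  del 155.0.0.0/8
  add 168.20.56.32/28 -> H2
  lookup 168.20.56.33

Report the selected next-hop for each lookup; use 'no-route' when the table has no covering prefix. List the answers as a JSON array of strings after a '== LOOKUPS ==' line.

Process each operation:
  + 115.144.0.0/12 (H1) depth=12
  - 115.144.0.0/12 clear@12
  + 219.216.64.0/18 (H2) depth=18
  - 219.216.64.0/18 clear@18
  + 168.20.56.32/28 (H0) depth=28
  + 155.0.0.0/8 (H1) depth=8
  + 0.0.0.0/0 (H0) depth=0
  lookup 155.8.156.98: bits 10011011 walk d0:H0→d1:-→d2:-→d3:-→d4:-→d5:-→d6:-→d7:-→d8:H1 -> H1
  - 155.0.0.0/8 clear@8
  + 168.20.56.32/28 (H2) depth=28
  lookup 168.20.56.33: bits 1010100000010100001110000010 walk d0:H0→d1:-→d2:-→d3:-→d4:-→d5:-→d6:-→d7:-→d8:-→d9:-→d10:-→d11:-→d12:-→d13:-→d14:-→d15:-→d16:-→d17:-→d18:-→d19:-→d20:-→d21:-→d22:-→d23:-→d24:-→d25:-→d26:-→d27:-→d28:H2 -> H2

== LOOKUPS ==
["H1","H2"]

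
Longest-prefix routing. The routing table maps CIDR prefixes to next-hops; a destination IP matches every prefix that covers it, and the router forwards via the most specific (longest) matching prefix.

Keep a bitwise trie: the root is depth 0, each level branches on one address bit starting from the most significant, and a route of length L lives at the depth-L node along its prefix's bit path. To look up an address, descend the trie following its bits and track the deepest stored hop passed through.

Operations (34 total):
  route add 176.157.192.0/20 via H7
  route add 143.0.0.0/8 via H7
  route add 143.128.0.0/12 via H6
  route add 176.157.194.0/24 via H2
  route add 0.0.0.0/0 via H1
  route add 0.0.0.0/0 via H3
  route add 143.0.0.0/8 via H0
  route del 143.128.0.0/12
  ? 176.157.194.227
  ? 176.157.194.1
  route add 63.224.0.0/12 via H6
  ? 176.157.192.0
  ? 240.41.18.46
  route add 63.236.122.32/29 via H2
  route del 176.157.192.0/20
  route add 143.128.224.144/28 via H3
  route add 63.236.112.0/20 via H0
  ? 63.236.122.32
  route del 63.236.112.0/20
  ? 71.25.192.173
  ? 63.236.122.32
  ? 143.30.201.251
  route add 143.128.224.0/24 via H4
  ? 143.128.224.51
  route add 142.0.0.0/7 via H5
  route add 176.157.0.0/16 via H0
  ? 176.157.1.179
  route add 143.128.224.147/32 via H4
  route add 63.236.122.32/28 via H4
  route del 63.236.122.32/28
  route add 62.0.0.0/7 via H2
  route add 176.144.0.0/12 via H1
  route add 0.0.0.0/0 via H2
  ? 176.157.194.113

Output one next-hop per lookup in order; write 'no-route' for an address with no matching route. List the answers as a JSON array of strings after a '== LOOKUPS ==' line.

Trace:
  add 176.157.192.0/20 -> H7 at depth 20
  add 143.0.0.0/8 -> H7 at depth 8
  add 143.128.0.0/12 -> H6 at depth 12
  add 176.157.194.0/24 -> H2 at depth 24
  add 0.0.0.0/0 -> H1 at depth 0
  add 0.0.0.0/0 -> H3 at depth 0
  add 143.0.0.0/8 -> H0 at depth 8
  - 143.128.0.0/12 clear@12
  Q 176.157.194.227: descend 101100001001110111000010 ; hops seen [H3,H7,H2] ; pick H2
  Q 176.157.194.1: descend 101100001001110111000010 ; hops seen [H3,H7,H2] ; pick H2
  add 63.224.0.0/12 -> H6 at depth 12
  Q 176.157.192.0: descend 1011000010011101110000 ; hops seen [H3,H7] ; pick H7
  Q 240.41.18.46: descend 1 ; hops seen [H3] ; pick H3
  add 63.236.122.32/29 -> H2 at depth 29
  - 176.157.192.0/20 clear@20
  add 143.128.224.144/28 -> H3 at depth 28
  add 63.236.112.0/20 -> H0 at depth 20
  Q 63.236.122.32: descend 00111111111011000111101000100 ; hops seen [H3,H6,H0,H2] ; pick H2
  - 63.236.112.0/20 clear@20
  Q 71.25.192.173: descend 0 ; hops seen [H3] ; pick H3
  Q 63.236.122.32: descend 00111111111011000111101000100 ; hops seen [H3,H6,H2] ; pick H2
  Q 143.30.201.251: descend 10001111 ; hops seen [H3,H0] ; pick H0
  add 143.128.224.0/24 -> H4 at depth 24
  Q 143.128.224.51: descend 100011111000000011100000 ; hops seen [H3,H0,H4] ; pick H4
  add 142.0.0.0/7 -> H5 at depth 7
  add 176.157.0.0/16 -> H0 at depth 16
  Q 176.157.1.179: descend 1011000010011101 ; hops seen [H3,H0] ; pick H0
  add 143.128.224.147/32 -> H4 at depth 32
  add 63.236.122.32/28 -> H4 at depth 28
  - 63.236.122.32/28 clear@28
  add 62.0.0.0/7 -> H2 at depth 7
  add 176.144.0.0/12 -> H1 at depth 12
  add 0.0.0.0/0 -> H2 at depth 0
  Q 176.157.194.113: descend 101100001001110111000010 ; hops seen [H2,H1,H0,H2] ; pick H2

== LOOKUPS ==
["H2","H2","H7","H3","H2","H3","H2","H0","H4","H0","H2"]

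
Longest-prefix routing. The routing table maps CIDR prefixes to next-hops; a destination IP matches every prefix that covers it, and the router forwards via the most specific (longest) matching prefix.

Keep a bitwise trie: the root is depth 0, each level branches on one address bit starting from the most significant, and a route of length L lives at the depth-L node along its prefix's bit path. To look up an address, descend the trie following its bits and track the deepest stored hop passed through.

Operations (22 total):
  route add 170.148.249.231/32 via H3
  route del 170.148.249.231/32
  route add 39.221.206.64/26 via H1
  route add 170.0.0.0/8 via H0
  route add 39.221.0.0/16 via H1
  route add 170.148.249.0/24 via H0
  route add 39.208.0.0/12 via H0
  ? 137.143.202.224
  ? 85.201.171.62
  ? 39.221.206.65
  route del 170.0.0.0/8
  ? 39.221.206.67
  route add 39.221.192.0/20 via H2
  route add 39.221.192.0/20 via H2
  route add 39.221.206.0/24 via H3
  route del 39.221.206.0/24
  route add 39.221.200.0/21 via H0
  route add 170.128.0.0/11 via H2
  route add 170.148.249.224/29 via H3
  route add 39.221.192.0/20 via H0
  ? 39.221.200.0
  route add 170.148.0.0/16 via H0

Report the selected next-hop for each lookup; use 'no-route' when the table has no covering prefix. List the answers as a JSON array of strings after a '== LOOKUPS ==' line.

Apply in order:
  add 170.148.249.231/32 -> H3 at depth 32
  del 170.148.249.231/32 (clear depth 32)
  add 39.221.206.64/26 -> H1 at depth 26
  add 170.0.0.0/8 -> H0 at depth 8
  add 39.221.0.0/16 -> H1 at depth 16
  add 170.148.249.0/24 -> H0 at depth 24
  add 39.208.0.0/12 -> H0 at depth 12
  ? 137.143.202.224  path d0:-→d1:-→d2:-  best=no-route
  ? 85.201.171.62  path d0:-→d1:-  best=no-route
  ? 39.221.206.65  path d0:-→d1:-→d2:-→d3:-→d4:-→d5:-→d6:-→d7:-→d8:-→d9:-→d10:-→d11:-→d12:H0→d13:-→d14:-→d15:-→d16:H1→d17:-→d18:-→d19:-→d20:-→d21:-→d22:-→d23:-→d24:-→d25:-→d26:H1  best=H1
  del 170.0.0.0/8 (clear depth 8)
  ? 39.221.206.67  path d0:-→d1:-→d2:-→d3:-→d4:-→d5:-→d6:-→d7:-→d8:-→d9:-→d10:-→d11:-→d12:H0→d13:-→d14:-→d15:-→d16:H1→d17:-→d18:-→d19:-→d20:-→d21:-→d22:-→d23:-→d24:-→d25:-→d26:H1  best=H1
  add 39.221.192.0/20 -> H2 at depth 20
  add 39.221.192.0/20 -> H2 at depth 20
  add 39.221.206.0/24 -> H3 at depth 24
  del 39.221.206.0/24 (clear depth 24)
  add 39.221.200.0/21 -> H0 at depth 21
  add 170.128.0.0/11 -> H2 at depth 11
  add 170.148.249.224/29 -> H3 at depth 29
  add 39.221.192.0/20 -> H0 at depth 20
  ? 39.221.200.0  path d0:-→d1:-→d2:-→d3:-→d4:-→d5:-→d6:-→d7:-→d8:-→d9:-→d10:-→d11:-→d12:H0→d13:-→d14:-→d15:-→d16:H1→d17:-→d18:-→d19:-→d20:H0→d21:H0  best=H0
  add 170.148.0.0/16 -> H0 at depth 16

== LOOKUPS ==
["no-route","no-route","H1","H1","H0"]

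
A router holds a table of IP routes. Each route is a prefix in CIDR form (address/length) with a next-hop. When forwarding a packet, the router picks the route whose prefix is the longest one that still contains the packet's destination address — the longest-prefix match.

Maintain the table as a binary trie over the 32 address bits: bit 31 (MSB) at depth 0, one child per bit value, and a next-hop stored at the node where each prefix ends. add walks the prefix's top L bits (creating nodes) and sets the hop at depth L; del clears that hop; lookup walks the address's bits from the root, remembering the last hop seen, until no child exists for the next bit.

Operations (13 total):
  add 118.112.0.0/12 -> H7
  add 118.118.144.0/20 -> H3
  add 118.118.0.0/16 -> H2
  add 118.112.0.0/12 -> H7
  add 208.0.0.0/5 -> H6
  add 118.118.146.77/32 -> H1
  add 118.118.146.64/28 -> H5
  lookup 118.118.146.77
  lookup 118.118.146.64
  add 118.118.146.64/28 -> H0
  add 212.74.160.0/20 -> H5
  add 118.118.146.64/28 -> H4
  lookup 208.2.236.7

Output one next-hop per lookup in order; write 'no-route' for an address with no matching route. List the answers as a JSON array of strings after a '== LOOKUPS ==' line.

Apply in order:
  + 118.112.0.0/12 (H7) depth=12
  + 118.118.144.0/20 (H3) depth=20
  + 118.118.0.0/16 (H2) depth=16
  + 118.112.0.0/12 (H7) depth=12
  + 208.0.0.0/5 (H6) depth=5
  + 118.118.146.77/32 (H1) depth=32
  + 118.118.146.64/28 (H5) depth=28
  Q 118.118.146.77: descend 01110110011101101001001001001101 ; hops seen [H7,H2,H3,H5,H1] ; pick H1
  Q 118.118.146.64: descend 0111011001110110100100100100 ; hops seen [H7,H2,H3,H5] ; pick H5
  + 118.118.146.64/28 (H0) depth=28
  + 212.74.160.0/20 (H5) depth=20
  + 118.118.146.64/28 (H4) depth=28
  Q 208.2.236.7: descend 11010 ; hops seen [H6] ; pick H6

== LOOKUPS ==
["H1","H5","H6"]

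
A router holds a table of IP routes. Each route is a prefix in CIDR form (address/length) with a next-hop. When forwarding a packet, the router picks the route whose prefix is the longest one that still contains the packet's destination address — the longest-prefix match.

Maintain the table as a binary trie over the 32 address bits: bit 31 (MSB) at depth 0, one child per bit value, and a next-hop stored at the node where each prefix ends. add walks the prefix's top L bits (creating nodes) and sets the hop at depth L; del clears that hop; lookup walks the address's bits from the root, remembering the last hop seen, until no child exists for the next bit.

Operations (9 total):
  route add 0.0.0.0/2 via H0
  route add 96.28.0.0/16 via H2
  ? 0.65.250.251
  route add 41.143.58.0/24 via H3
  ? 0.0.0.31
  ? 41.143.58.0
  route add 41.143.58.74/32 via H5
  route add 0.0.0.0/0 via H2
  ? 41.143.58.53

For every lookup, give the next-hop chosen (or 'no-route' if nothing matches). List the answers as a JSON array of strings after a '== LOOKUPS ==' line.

Trace:
  + 0.0.0.0/2 (H0) depth=2
  + 96.28.0.0/16 (H2) depth=16
  Q 0.65.250.251: descend 00 ; hops seen [H0] ; pick H0
  + 41.143.58.0/24 (H3) depth=24
  Q 0.0.0.31: descend 00 ; hops seen [H0] ; pick H0
  Q 41.143.58.0: descend 001010011000111100111010 ; hops seen [H0,H3] ; pick H3
  + 41.143.58.74/32 (H5) depth=32
  + 0.0.0.0/0 (H2) depth=0
  Q 41.143.58.53: descend 0010100110001111001110100 ; hops seen [H2,H0,H3] ; pick H3

== LOOKUPS ==
["H0","H0","H3","H3"]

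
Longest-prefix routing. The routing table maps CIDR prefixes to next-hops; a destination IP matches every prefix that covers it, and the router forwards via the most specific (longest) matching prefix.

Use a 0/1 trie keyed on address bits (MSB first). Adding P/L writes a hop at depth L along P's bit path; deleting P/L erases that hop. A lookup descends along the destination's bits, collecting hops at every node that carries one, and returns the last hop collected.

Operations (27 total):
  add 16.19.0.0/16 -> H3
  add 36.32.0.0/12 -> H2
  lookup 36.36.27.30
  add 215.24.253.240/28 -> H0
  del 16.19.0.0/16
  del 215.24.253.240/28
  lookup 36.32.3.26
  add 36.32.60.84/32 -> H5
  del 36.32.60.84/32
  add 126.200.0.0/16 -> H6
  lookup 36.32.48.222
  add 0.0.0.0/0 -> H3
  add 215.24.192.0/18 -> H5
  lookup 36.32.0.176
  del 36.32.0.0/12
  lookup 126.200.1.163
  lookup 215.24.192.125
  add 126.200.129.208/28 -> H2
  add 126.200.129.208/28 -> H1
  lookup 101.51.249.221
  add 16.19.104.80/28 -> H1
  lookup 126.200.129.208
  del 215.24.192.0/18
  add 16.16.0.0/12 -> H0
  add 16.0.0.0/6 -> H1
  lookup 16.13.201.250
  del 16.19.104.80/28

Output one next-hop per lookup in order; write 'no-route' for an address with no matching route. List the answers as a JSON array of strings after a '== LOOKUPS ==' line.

Apply in order:
  add 16.19.0.0/16 -> H3 at depth 16
  add 36.32.0.0/12 -> H2 at depth 12
  ? 36.36.27.30  path d0:-→d1:-→d2:-→d3:-→d4:-→d5:-→d6:-→d7:-→d8:-→d9:-→d10:-→d11:-→d12:H2  best=H2
  add 215.24.253.240/28 -> H0 at depth 28
  - 16.19.0.0/16 clear@16
  - 215.24.253.240/28 clear@28
  ? 36.32.3.26  path d0:-→d1:-→d2:-→d3:-→d4:-→d5:-→d6:-→d7:-→d8:-→d9:-→d10:-→d11:-→d12:H2  best=H2
  add 36.32.60.84/32 -> H5 at depth 32
  - 36.32.60.84/32 clear@32
  add 126.200.0.0/16 -> H6 at depth 16
  ? 36.32.48.222  path d0:-→d1:-→d2:-→d3:-→d4:-→d5:-→d6:-→d7:-→d8:-→d9:-→d10:-→d11:-→d12:H2→d13:-→d14:-→d15:-→d16:-→d17:-→d18:-→d19:-→d20:-  best=H2
  add 0.0.0.0/0 -> H3 at depth 0
  add 215.24.192.0/18 -> H5 at depth 18
  ? 36.32.0.176  path d0:H3→d1:-→d2:-→d3:-→d4:-→d5:-→d6:-→d7:-→d8:-→d9:-→d10:-→d11:-→d12:H2→d13:-→d14:-→d15:-→d16:-→d17:-→d18:-  best=H2
  - 36.32.0.0/12 clear@12
  ? 126.200.1.163  path d0:H3→d1:-→d2:-→d3:-→d4:-→d5:-→d6:-→d7:-→d8:-→d9:-→d10:-→d11:-→d12:-→d13:-→d14:-→d15:-→d16:H6  best=H6
  ? 215.24.192.125  path d0:H3→d1:-→d2:-→d3:-→d4:-→d5:-→d6:-→d7:-→d8:-→d9:-→d10:-→d11:-→d12:-→d13:-→d14:-→d15:-→d16:-→d17:-→d18:H5  best=H5
  add 126.200.129.208/28 -> H2 at depth 28
  add 126.200.129.208/28 -> H1 at depth 28
  ? 101.51.249.221  path d0:H3→d1:-→d2:-→d3:-  best=H3
  add 16.19.104.80/28 -> H1 at depth 28
  ? 126.200.129.208  path d0:H3→d1:-→d2:-→d3:-→d4:-→d5:-→d6:-→d7:-→d8:-→d9:-→d10:-→d11:-→d12:-→d13:-→d14:-→d15:-→d16:H6→d17:-→d18:-→d19:-→d20:-→d21:-→d22:-→d23:-→d24:-→d25:-→d26:-→d27:-→d28:H1  best=H1
  - 215.24.192.0/18 clear@18
  add 16.16.0.0/12 -> H0 at depth 12
  add 16.0.0.0/6 -> H1 at depth 6
  ? 16.13.201.250  path d0:H3→d1:-→d2:-→d3:-→d4:-→d5:-→d6:H1→d7:-→d8:-→d9:-→d10:-→d11:-  best=H1
  - 16.19.104.80/28 clear@28

== LOOKUPS ==
["H2","H2","H2","H2","H6","H5","H3","H1","H1"]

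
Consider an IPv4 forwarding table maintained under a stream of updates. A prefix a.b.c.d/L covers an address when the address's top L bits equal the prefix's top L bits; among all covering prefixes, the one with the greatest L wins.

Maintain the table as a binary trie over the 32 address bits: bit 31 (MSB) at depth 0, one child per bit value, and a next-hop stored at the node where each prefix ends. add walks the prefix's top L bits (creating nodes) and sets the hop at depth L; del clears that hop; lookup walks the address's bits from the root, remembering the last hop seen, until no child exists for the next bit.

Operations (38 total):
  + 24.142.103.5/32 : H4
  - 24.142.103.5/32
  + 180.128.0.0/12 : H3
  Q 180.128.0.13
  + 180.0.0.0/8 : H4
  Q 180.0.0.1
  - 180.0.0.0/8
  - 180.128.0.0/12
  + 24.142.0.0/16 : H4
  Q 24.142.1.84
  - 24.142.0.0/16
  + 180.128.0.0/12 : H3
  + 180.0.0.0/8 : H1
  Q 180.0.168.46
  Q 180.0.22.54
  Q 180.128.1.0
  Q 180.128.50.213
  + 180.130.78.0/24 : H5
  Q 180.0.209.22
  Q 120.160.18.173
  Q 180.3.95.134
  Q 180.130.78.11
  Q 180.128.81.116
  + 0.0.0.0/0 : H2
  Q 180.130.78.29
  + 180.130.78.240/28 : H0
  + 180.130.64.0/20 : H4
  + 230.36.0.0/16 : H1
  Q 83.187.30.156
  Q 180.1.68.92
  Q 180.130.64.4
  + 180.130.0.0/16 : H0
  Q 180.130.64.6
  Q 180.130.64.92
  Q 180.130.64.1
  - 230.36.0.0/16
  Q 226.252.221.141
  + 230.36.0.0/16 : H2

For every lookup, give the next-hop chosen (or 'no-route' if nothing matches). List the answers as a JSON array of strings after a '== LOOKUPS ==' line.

Trace:
  + 24.142.103.5/32 (H4) depth=32
  - 24.142.103.5/32 clear@32
  + 180.128.0.0/12 (H3) depth=12
  ? 180.128.0.13  path d0:-→d1:-→d2:-→d3:-→d4:-→d5:-→d6:-→d7:-→d8:-→d9:-→d10:-→d11:-→d12:H3  best=H3
  + 180.0.0.0/8 (H4) depth=8
  ? 180.0.0.1  path d0:-→d1:-→d2:-→d3:-→d4:-→d5:-→d6:-→d7:-→d8:H4  best=H4
  - 180.0.0.0/8 clear@8
  - 180.128.0.0/12 clear@12
  + 24.142.0.0/16 (H4) depth=16
  ? 24.142.1.84  path d0:-→d1:-→d2:-→d3:-→d4:-→d5:-→d6:-→d7:-→d8:-→d9:-→d10:-→d11:-→d12:-→d13:-→d14:-→d15:-→d16:H4→d17:-  best=H4
  - 24.142.0.0/16 clear@16
  + 180.128.0.0/12 (H3) depth=12
  + 180.0.0.0/8 (H1) depth=8
  ? 180.0.168.46  path d0:-→d1:-→d2:-→d3:-→d4:-→d5:-→d6:-→d7:-→d8:H1  best=H1
  ? 180.0.22.54  path d0:-→d1:-→d2:-→d3:-→d4:-→d5:-→d6:-→d7:-→d8:H1  best=H1
  ? 180.128.1.0  path d0:-→d1:-→d2:-→d3:-→d4:-→d5:-→d6:-→d7:-→d8:H1→d9:-→d10:-→d11:-→d12:H3  best=H3
  ? 180.128.50.213  path d0:-→d1:-→d2:-→d3:-→d4:-→d5:-→d6:-→d7:-→d8:H1→d9:-→d10:-→d11:-→d12:H3  best=H3
  + 180.130.78.0/24 (H5) depth=24
  ? 180.0.209.22  path d0:-→d1:-→d2:-→d3:-→d4:-→d5:-→d6:-→d7:-→d8:H1  best=H1
  ? 120.160.18.173  path d0:-→d1:-  best=no-route
  ? 180.3.95.134  path d0:-→d1:-→d2:-→d3:-→d4:-→d5:-→d6:-→d7:-→d8:H1  best=H1
  ? 180.130.78.11  path d0:-→d1:-→d2:-→d3:-→d4:-→d5:-→d6:-→d7:-→d8:H1→d9:-→d10:-→d11:-→d12:H3→d13:-→d14:-→d15:-→d16:-→d17:-→d18:-→d19:-→d20:-→d21:-→d22:-→d23:-→d24:H5  best=H5
  ? 180.128.81.116  path d0:-→d1:-→d2:-→d3:-→d4:-→d5:-→d6:-→d7:-→d8:H1→d9:-→d10:-→d11:-→d12:H3→d13:-→d14:-  best=H3
  + 0.0.0.0/0 (H2) depth=0
  ? 180.130.78.29  path d0:H2→d1:-→d2:-→d3:-→d4:-→d5:-→d6:-→d7:-→d8:H1→d9:-→d10:-→d11:-→d12:H3→d13:-→d14:-→d15:-→d16:-→d17:-→d18:-→d19:-→d20:-→d21:-→d22:-→d23:-→d24:H5  best=H5
  + 180.130.78.240/28 (H0) depth=28
  + 180.130.64.0/20 (H4) depth=20
  + 230.36.0.0/16 (H1) depth=16
  ? 83.187.30.156  path d0:H2→d1:-  best=H2
  ? 180.1.68.92  path d0:H2→d1:-→d2:-→d3:-→d4:-→d5:-→d6:-→d7:-→d8:H1  best=H1
  ? 180.130.64.4  path d0:H2→d1:-→d2:-→d3:-→d4:-→d5:-→d6:-→d7:-→d8:H1→d9:-→d10:-→d11:-→d12:H3→d13:-→d14:-→d15:-→d16:-→d17:-→d18:-→d19:-→d20:H4  best=H4
  + 180.130.0.0/16 (H0) depth=16
  ? 180.130.64.6  path d0:H2→d1:-→d2:-→d3:-→d4:-→d5:-→d6:-→d7:-→d8:H1→d9:-→d10:-→d11:-→d12:H3→d13:-→d14:-→d15:-→d16:H0→d17:-→d18:-→d19:-→d20:H4  best=H4
  ? 180.130.64.92  path d0:H2→d1:-→d2:-→d3:-→d4:-→d5:-→d6:-→d7:-→d8:H1→d9:-→d10:-→d11:-→d12:H3→d13:-→d14:-→d15:-→d16:H0→d17:-→d18:-→d19:-→d20:H4  best=H4
  ? 180.130.64.1  path d0:H2→d1:-→d2:-→d3:-→d4:-→d5:-→d6:-→d7:-→d8:H1→d9:-→d10:-→d11:-→d12:H3→d13:-→d14:-→d15:-→d16:H0→d17:-→d18:-→d19:-→d20:H4  best=H4
  - 230.36.0.0/16 clear@16
  ? 226.252.221.141  path d0:H2→d1:-→d2:-→d3:-→d4:-→d5:-  best=H2
  + 230.36.0.0/16 (H2) depth=16

== LOOKUPS ==
["H3","H4","H4","H1","H1","H3","H3","H1","no-route","H1","H5","H3","H5","H2","H1","H4","H4","H4","H4","H2"]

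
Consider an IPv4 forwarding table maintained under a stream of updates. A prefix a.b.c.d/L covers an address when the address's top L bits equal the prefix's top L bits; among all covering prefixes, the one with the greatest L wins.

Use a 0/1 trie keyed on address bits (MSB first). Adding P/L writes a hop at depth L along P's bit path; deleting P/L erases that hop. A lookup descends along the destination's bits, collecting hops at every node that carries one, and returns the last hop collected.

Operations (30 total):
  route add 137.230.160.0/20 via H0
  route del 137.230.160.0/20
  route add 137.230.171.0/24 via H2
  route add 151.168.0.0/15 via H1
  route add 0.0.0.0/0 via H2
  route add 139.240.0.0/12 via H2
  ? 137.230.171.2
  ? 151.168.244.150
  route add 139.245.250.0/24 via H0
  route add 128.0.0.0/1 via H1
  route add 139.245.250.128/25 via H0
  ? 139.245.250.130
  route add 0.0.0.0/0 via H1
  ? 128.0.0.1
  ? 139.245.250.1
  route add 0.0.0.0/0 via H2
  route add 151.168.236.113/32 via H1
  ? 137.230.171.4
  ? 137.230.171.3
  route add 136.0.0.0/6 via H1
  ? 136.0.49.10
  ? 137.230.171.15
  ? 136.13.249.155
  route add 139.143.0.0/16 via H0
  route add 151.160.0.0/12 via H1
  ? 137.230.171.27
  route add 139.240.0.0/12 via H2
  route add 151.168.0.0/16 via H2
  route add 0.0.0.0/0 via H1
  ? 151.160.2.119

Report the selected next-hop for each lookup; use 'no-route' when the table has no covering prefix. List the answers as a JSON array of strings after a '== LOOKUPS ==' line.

Apply in order:
  add 137.230.160.0/20 -> H0 at depth 20
  - 137.230.160.0/20 clear@20
  add 137.230.171.0/24 -> H2 at depth 24
  add 151.168.0.0/15 -> H1 at depth 15
  add 0.0.0.0/0 -> H2 at depth 0
  add 139.240.0.0/12 -> H2 at depth 12
  lookup 137.230.171.2: bits 100010011110011010101011 walk d0:H2→d1:-→d2:-→d3:-→d4:-→d5:-→d6:-→d7:-→d8:-→d9:-→d10:-→d11:-→d12:-→d13:-→d14:-→d15:-→d16:-→d17:-→d18:-→d19:-→d20:-→d21:-→d22:-→d23:-→d24:H2 -> H2
  lookup 151.168.244.150: bits 100101111010100 walk d0:H2→d1:-→d2:-→d3:-→d4:-→d5:-→d6:-→d7:-→d8:-→d9:-→d10:-→d11:-→d12:-→d13:-→d14:-→d15:H1 -> H1
  add 139.245.250.0/24 -> H0 at depth 24
  add 128.0.0.0/1 -> H1 at depth 1
  add 139.245.250.128/25 -> H0 at depth 25
  lookup 139.245.250.130: bits 1000101111110101111110101 walk d0:H2→d1:H1→d2:-→d3:-→d4:-→d5:-→d6:-→d7:-→d8:-→d9:-→d10:-→d11:-→d12:H2→d13:-→d14:-→d15:-→d16:-→d17:-→d18:-→d19:-→d20:-→d21:-→d22:-→d23:-→d24:H0→d25:H0 -> H0
  add 0.0.0.0/0 -> H1 at depth 0
  lookup 128.0.0.1: bits 1000 walk d0:H1→d1:H1→d2:-→d3:-→d4:- -> H1
  lookup 139.245.250.1: bits 100010111111010111111010 walk d0:H1→d1:H1→d2:-→d3:-→d4:-→d5:-→d6:-→d7:-→d8:-→d9:-→d10:-→d11:-→d12:H2→d13:-→d14:-→d15:-→d16:-→d17:-→d18:-→d19:-→d20:-→d21:-→d22:-→d23:-→d24:H0 -> H0
  add 0.0.0.0/0 -> H2 at depth 0
  add 151.168.236.113/32 -> H1 at depth 32
  lookup 137.230.171.4: bits 100010011110011010101011 walk d0:H2→d1:H1→d2:-→d3:-→d4:-→d5:-→d6:-→d7:-→d8:-→d9:-→d10:-→d11:-→d12:-→d13:-→d14:-→d15:-→d16:-→d17:-→d18:-→d19:-→d20:-→d21:-→d22:-→d23:-→d24:H2 -> H2
  lookup 137.230.171.3: bits 100010011110011010101011 walk d0:H2→d1:H1→d2:-→d3:-→d4:-→d5:-→d6:-→d7:-→d8:-→d9:-→d10:-→d11:-→d12:-→d13:-→d14:-→d15:-→d16:-→d17:-→d18:-→d19:-→d20:-→d21:-→d22:-→d23:-→d24:H2 -> H2
  add 136.0.0.0/6 -> H1 at depth 6
  lookup 136.0.49.10: bits 1000100 walk d0:H2→d1:H1→d2:-→d3:-→d4:-→d5:-→d6:H1→d7:- -> H1
  lookup 137.230.171.15: bits 100010011110011010101011 walk d0:H2→d1:H1→d2:-→d3:-→d4:-→d5:-→d6:H1→d7:-→d8:-→d9:-→d10:-→d11:-→d12:-→d13:-→d14:-→d15:-→d16:-→d17:-→d18:-→d19:-→d20:-→d21:-→d22:-→d23:-→d24:H2 -> H2
  lookup 136.13.249.155: bits 1000100 walk d0:H2→d1:H1→d2:-→d3:-→d4:-→d5:-→d6:H1→d7:- -> H1
  add 139.143.0.0/16 -> H0 at depth 16
  add 151.160.0.0/12 -> H1 at depth 12
  lookup 137.230.171.27: bits 100010011110011010101011 walk d0:H2→d1:H1→d2:-→d3:-→d4:-→d5:-→d6:H1→d7:-→d8:-→d9:-→d10:-→d11:-→d12:-→d13:-→d14:-→d15:-→d16:-→d17:-→d18:-→d19:-→d20:-→d21:-→d22:-→d23:-→d24:H2 -> H2
  add 139.240.0.0/12 -> H2 at depth 12
  add 151.168.0.0/16 -> H2 at depth 16
  add 0.0.0.0/0 -> H1 at depth 0
  lookup 151.160.2.119: bits 100101111010 walk d0:H1→d1:H1→d2:-→d3:-→d4:-→d5:-→d6:-→d7:-→d8:-→d9:-→d10:-→d11:-→d12:H1 -> H1

== LOOKUPS ==
["H2","H1","H0","H1","H0","H2","H2","H1","H2","H1","H2","H1"]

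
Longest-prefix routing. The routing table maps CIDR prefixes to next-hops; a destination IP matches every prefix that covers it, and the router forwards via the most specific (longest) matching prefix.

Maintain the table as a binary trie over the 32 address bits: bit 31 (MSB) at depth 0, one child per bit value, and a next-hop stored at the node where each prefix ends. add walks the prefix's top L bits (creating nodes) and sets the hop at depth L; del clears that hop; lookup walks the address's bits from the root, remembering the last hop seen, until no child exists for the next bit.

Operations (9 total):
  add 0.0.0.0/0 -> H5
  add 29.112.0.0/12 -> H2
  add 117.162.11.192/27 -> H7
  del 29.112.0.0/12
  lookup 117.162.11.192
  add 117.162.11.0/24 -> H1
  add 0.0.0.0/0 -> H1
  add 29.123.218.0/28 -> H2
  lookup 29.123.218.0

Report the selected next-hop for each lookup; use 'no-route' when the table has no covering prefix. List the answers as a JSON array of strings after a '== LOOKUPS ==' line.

Process each operation:
  add 0.0.0.0/0 -> H5 at depth 0
  add 29.112.0.0/12 -> H2 at depth 12
  add 117.162.11.192/27 -> H7 at depth 27
  - 29.112.0.0/12 clear@12
  Q 117.162.11.192: descend 011101011010001000001011110 ; hops seen [H5,H7] ; pick H7
  add 117.162.11.0/24 -> H1 at depth 24
  add 0.0.0.0/0 -> H1 at depth 0
  add 29.123.218.0/28 -> H2 at depth 28
  Q 29.123.218.0: descend 0001110101111011110110100000 ; hops seen [H1,H2] ; pick H2

== LOOKUPS ==
["H7","H2"]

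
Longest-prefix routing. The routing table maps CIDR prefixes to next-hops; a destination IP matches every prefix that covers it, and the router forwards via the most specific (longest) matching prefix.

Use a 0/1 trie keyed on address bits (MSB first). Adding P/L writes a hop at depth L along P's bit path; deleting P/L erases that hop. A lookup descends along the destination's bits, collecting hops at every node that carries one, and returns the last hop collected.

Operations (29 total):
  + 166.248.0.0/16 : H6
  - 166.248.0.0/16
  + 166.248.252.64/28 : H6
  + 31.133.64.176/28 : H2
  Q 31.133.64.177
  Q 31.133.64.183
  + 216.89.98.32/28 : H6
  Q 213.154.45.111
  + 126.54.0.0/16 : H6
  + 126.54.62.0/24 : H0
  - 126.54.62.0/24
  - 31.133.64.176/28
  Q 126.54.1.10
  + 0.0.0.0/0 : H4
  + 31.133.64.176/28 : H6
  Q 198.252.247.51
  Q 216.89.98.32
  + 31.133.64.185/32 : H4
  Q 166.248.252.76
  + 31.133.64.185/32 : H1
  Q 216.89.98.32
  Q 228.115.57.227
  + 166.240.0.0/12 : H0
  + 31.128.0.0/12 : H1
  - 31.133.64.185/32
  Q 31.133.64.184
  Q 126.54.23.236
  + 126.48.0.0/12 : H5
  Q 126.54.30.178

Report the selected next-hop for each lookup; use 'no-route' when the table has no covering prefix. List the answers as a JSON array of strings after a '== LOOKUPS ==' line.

Apply in order:
  add 166.248.0.0/16 -> H6 at depth 16
  - 166.248.0.0/16 clear@16
  add 166.248.252.64/28 -> H6 at depth 28
  add 31.133.64.176/28 -> H2 at depth 28
  ? 31.133.64.177  path d0:-→d1:-→d2:-→d3:-→d4:-→d5:-→d6:-→d7:-→d8:-→d9:-→d10:-→d11:-→d12:-→d13:-→d14:-→d15:-→d16:-→d17:-→d18:-→d19:-→d20:-→d21:-→d22:-→d23:-→d24:-→d25:-→d26:-→d27:-→d28:H2  best=H2
  ? 31.133.64.183  path d0:-→d1:-→d2:-→d3:-→d4:-→d5:-→d6:-→d7:-→d8:-→d9:-→d10:-→d11:-→d12:-→d13:-→d14:-→d15:-→d16:-→d17:-→d18:-→d19:-→d20:-→d21:-→d22:-→d23:-→d24:-→d25:-→d26:-→d27:-→d28:H2  best=H2
  add 216.89.98.32/28 -> H6 at depth 28
  ? 213.154.45.111  path d0:-→d1:-→d2:-→d3:-→d4:-  best=no-route
  add 126.54.0.0/16 -> H6 at depth 16
  add 126.54.62.0/24 -> H0 at depth 24
  - 126.54.62.0/24 clear@24
  - 31.133.64.176/28 clear@28
  ? 126.54.1.10  path d0:-→d1:-→d2:-→d3:-→d4:-→d5:-→d6:-→d7:-→d8:-→d9:-→d10:-→d11:-→d12:-→d13:-→d14:-→d15:-→d16:H6→d17:-→d18:-  best=H6
  add 0.0.0.0/0 -> H4 at depth 0
  add 31.133.64.176/28 -> H6 at depth 28
  ? 198.252.247.51  path d0:H4→d1:-→d2:-→d3:-  best=H4
  ? 216.89.98.32  path d0:H4→d1:-→d2:-→d3:-→d4:-→d5:-→d6:-→d7:-→d8:-→d9:-→d10:-→d11:-→d12:-→d13:-→d14:-→d15:-→d16:-→d17:-→d18:-→d19:-→d20:-→d21:-→d22:-→d23:-→d24:-→d25:-→d26:-→d27:-→d28:H6  best=H6
  add 31.133.64.185/32 -> H4 at depth 32
  ? 166.248.252.76  path d0:H4→d1:-→d2:-→d3:-→d4:-→d5:-→d6:-→d7:-→d8:-→d9:-→d10:-→d11:-→d12:-→d13:-→d14:-→d15:-→d16:-→d17:-→d18:-→d19:-→d20:-→d21:-→d22:-→d23:-→d24:-→d25:-→d26:-→d27:-→d28:H6  best=H6
  add 31.133.64.185/32 -> H1 at depth 32
  ? 216.89.98.32  path d0:H4→d1:-→d2:-→d3:-→d4:-→d5:-→d6:-→d7:-→d8:-→d9:-→d10:-→d11:-→d12:-→d13:-→d14:-→d15:-→d16:-→d17:-→d18:-→d19:-→d20:-→d21:-→d22:-→d23:-→d24:-→d25:-→d26:-→d27:-→d28:H6  best=H6
  ? 228.115.57.227  path d0:H4→d1:-→d2:-  best=H4
  add 166.240.0.0/12 -> H0 at depth 12
  add 31.128.0.0/12 -> H1 at depth 12
  - 31.133.64.185/32 clear@32
  ? 31.133.64.184  path d0:H4→d1:-→d2:-→d3:-→d4:-→d5:-→d6:-→d7:-→d8:-→d9:-→d10:-→d11:-→d12:H1→d13:-→d14:-→d15:-→d16:-→d17:-→d18:-→d19:-→d20:-→d21:-→d22:-→d23:-→d24:-→d25:-→d26:-→d27:-→d28:H6→d29:-→d30:-→d31:-  best=H6
  ? 126.54.23.236  path d0:H4→d1:-→d2:-→d3:-→d4:-→d5:-→d6:-→d7:-→d8:-→d9:-→d10:-→d11:-→d12:-→d13:-→d14:-→d15:-→d16:H6→d17:-→d18:-  best=H6
  add 126.48.0.0/12 -> H5 at depth 12
  ? 126.54.30.178  path d0:H4→d1:-→d2:-→d3:-→d4:-→d5:-→d6:-→d7:-→d8:-→d9:-→d10:-→d11:-→d12:H5→d13:-→d14:-→d15:-→d16:H6→d17:-→d18:-  best=H6

== LOOKUPS ==
["H2","H2","no-route","H6","H4","H6","H6","H6","H4","H6","H6","H6"]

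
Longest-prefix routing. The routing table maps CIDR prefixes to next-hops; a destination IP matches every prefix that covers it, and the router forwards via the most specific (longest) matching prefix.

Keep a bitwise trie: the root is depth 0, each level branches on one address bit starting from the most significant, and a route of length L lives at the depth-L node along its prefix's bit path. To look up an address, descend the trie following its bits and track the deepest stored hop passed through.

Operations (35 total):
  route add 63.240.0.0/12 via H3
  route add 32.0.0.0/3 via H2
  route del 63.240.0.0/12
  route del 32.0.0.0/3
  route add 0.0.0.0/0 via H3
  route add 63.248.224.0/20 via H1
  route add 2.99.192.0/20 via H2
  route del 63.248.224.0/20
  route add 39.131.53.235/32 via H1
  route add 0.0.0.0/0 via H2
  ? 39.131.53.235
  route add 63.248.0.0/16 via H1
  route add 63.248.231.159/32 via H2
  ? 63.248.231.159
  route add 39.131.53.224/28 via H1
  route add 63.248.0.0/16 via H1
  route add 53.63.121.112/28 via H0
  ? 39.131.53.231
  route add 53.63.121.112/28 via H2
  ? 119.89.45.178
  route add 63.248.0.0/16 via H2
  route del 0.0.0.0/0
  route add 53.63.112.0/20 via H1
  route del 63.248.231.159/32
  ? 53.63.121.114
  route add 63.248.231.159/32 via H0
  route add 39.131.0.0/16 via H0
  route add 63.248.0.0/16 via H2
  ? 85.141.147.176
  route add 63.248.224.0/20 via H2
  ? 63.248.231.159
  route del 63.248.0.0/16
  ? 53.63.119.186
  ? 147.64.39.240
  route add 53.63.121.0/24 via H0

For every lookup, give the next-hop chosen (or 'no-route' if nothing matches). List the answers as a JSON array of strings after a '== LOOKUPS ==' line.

Process each operation:
  add 63.240.0.0/12 -> H3 at depth 12
  add 32.0.0.0/3 -> H2 at depth 3
  - 63.240.0.0/12 clear@12
  - 32.0.0.0/3 clear@3
  add 0.0.0.0/0 -> H3 at depth 0
  add 63.248.224.0/20 -> H1 at depth 20
  add 2.99.192.0/20 -> H2 at depth 20
  - 63.248.224.0/20 clear@20
  add 39.131.53.235/32 -> H1 at depth 32
  add 0.0.0.0/0 -> H2 at depth 0
  Q 39.131.53.235: descend 00100111100000110011010111101011 ; hops seen [H2,H1] ; pick H1
  add 63.248.0.0/16 -> H1 at depth 16
  add 63.248.231.159/32 -> H2 at depth 32
  Q 63.248.231.159: descend 00111111111110001110011110011111 ; hops seen [H2,H1,H2] ; pick H2
  add 39.131.53.224/28 -> H1 at depth 28
  add 63.248.0.0/16 -> H1 at depth 16
  add 53.63.121.112/28 -> H0 at depth 28
  Q 39.131.53.231: descend 0010011110000011001101011110 ; hops seen [H2,H1] ; pick H1
  add 53.63.121.112/28 -> H2 at depth 28
  Q 119.89.45.178: descend 0 ; hops seen [H2] ; pick H2
  add 63.248.0.0/16 -> H2 at depth 16
  - 0.0.0.0/0 clear@0
  add 53.63.112.0/20 -> H1 at depth 20
  - 63.248.231.159/32 clear@32
  Q 53.63.121.114: descend 0011010100111111011110010111 ; hops seen [H1,H2] ; pick H2
  add 63.248.231.159/32 -> H0 at depth 32
  add 39.131.0.0/16 -> H0 at depth 16
  add 63.248.0.0/16 -> H2 at depth 16
  Q 85.141.147.176: descend 0 ; hops seen [∅] ; pick no-route
  add 63.248.224.0/20 -> H2 at depth 20
  Q 63.248.231.159: descend 00111111111110001110011110011111 ; hops seen [H2,H2,H0] ; pick H0
  - 63.248.0.0/16 clear@16
  Q 53.63.119.186: descend 00110101001111110111 ; hops seen [H1] ; pick H1
  Q 147.64.39.240: descend ε ; hops seen [∅] ; pick no-route
  add 53.63.121.0/24 -> H0 at depth 24

== LOOKUPS ==
["H1","H2","H1","H2","H2","no-route","H0","H1","no-route"]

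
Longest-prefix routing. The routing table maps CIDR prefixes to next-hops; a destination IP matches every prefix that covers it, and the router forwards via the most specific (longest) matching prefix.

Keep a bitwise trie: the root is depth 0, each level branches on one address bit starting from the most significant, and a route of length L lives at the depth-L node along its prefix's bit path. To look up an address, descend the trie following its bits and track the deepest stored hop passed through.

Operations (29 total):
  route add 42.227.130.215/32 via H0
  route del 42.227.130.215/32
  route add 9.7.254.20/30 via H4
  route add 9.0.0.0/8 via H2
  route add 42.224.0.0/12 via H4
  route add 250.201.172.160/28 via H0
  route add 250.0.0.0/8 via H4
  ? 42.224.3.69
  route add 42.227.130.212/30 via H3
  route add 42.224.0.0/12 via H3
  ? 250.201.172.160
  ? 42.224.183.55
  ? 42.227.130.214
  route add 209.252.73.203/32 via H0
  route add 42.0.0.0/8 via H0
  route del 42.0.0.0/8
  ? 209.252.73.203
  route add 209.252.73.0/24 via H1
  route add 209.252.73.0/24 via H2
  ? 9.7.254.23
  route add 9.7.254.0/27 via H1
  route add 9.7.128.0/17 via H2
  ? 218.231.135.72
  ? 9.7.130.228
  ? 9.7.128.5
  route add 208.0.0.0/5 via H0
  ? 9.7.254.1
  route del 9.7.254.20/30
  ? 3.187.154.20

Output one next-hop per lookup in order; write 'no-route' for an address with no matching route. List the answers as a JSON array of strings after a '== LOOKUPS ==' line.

Trace:
  + 42.227.130.215/32 (H0) depth=32
  - 42.227.130.215/32 clear@32
  + 9.7.254.20/30 (H4) depth=30
  + 9.0.0.0/8 (H2) depth=8
  + 42.224.0.0/12 (H4) depth=12
  + 250.201.172.160/28 (H0) depth=28
  + 250.0.0.0/8 (H4) depth=8
  Q 42.224.3.69: descend 00101010111000 ; hops seen [H4] ; pick H4
  + 42.227.130.212/30 (H3) depth=30
  + 42.224.0.0/12 (H3) depth=12
  Q 250.201.172.160: descend 1111101011001001101011001010 ; hops seen [H4,H0] ; pick H0
  Q 42.224.183.55: descend 00101010111000 ; hops seen [H3] ; pick H3
  Q 42.227.130.214: descend 0010101011100011100000101101011 ; hops seen [H3,H3] ; pick H3
  + 209.252.73.203/32 (H0) depth=32
  + 42.0.0.0/8 (H0) depth=8
  - 42.0.0.0/8 clear@8
  Q 209.252.73.203: descend 11010001111111000100100111001011 ; hops seen [H0] ; pick H0
  + 209.252.73.0/24 (H1) depth=24
  + 209.252.73.0/24 (H2) depth=24
  Q 9.7.254.23: descend 000010010000011111111110000101 ; hops seen [H2,H4] ; pick H4
  + 9.7.254.0/27 (H1) depth=27
  + 9.7.128.0/17 (H2) depth=17
  Q 218.231.135.72: descend 1101 ; hops seen [∅] ; pick no-route
  Q 9.7.130.228: descend 00001001000001111 ; hops seen [H2,H2] ; pick H2
  Q 9.7.128.5: descend 00001001000001111 ; hops seen [H2,H2] ; pick H2
  + 208.0.0.0/5 (H0) depth=5
  Q 9.7.254.1: descend 000010010000011111111110000 ; hops seen [H2,H2,H1] ; pick H1
  - 9.7.254.20/30 clear@30
  Q 3.187.154.20: descend 0000 ; hops seen [∅] ; pick no-route

== LOOKUPS ==
["H4","H0","H3","H3","H0","H4","no-route","H2","H2","H1","no-route"]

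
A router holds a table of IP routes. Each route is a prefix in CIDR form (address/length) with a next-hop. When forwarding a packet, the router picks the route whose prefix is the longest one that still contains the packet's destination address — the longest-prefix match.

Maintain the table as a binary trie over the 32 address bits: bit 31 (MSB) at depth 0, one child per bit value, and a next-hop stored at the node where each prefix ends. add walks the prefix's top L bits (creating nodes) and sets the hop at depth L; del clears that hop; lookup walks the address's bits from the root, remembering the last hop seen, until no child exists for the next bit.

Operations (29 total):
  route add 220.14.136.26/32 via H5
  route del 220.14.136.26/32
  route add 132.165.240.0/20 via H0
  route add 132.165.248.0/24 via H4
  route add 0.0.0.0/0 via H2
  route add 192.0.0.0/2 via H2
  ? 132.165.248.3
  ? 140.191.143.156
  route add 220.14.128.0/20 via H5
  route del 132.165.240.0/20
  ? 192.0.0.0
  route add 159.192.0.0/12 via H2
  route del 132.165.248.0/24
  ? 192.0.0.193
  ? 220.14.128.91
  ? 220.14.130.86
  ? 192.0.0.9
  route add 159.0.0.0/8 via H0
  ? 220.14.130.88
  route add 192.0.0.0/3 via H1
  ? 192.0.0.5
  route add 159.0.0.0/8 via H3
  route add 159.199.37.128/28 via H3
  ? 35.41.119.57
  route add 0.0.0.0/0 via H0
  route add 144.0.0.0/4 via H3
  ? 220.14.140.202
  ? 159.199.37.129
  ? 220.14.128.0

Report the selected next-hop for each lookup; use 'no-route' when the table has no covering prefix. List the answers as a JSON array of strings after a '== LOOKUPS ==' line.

Trace:
  add 220.14.136.26/32 -> H5 at depth 32
  del 220.14.136.26/32 (clear depth 32)
  add 132.165.240.0/20 -> H0 at depth 20
  add 132.165.248.0/24 -> H4 at depth 24
  add 0.0.0.0/0 -> H2 at depth 0
  add 192.0.0.0/2 -> H2 at depth 2
  Q 132.165.248.3: descend 100001001010010111111000 ; hops seen [H2,H0,H4] ; pick H4
  Q 140.191.143.156: descend 1000 ; hops seen [H2] ; pick H2
  add 220.14.128.0/20 -> H5 at depth 20
  del 132.165.240.0/20 (clear depth 20)
  Q 192.0.0.0: descend 110 ; hops seen [H2,H2] ; pick H2
  add 159.192.0.0/12 -> H2 at depth 12
  del 132.165.248.0/24 (clear depth 24)
  Q 192.0.0.193: descend 110 ; hops seen [H2,H2] ; pick H2
  Q 220.14.128.91: descend 11011100000011101000 ; hops seen [H2,H2,H5] ; pick H5
  Q 220.14.130.86: descend 11011100000011101000 ; hops seen [H2,H2,H5] ; pick H5
  Q 192.0.0.9: descend 110 ; hops seen [H2,H2] ; pick H2
  add 159.0.0.0/8 -> H0 at depth 8
  Q 220.14.130.88: descend 11011100000011101000 ; hops seen [H2,H2,H5] ; pick H5
  add 192.0.0.0/3 -> H1 at depth 3
  Q 192.0.0.5: descend 110 ; hops seen [H2,H2,H1] ; pick H1
  add 159.0.0.0/8 -> H3 at depth 8
  add 159.199.37.128/28 -> H3 at depth 28
  Q 35.41.119.57: descend ε ; hops seen [H2] ; pick H2
  add 0.0.0.0/0 -> H0 at depth 0
  add 144.0.0.0/4 -> H3 at depth 4
  Q 220.14.140.202: descend 110111000000111010001 ; hops seen [H0,H2,H1,H5] ; pick H5
  Q 159.199.37.129: descend 1001111111000111001001011000 ; hops seen [H0,H3,H3,H2,H3] ; pick H3
  Q 220.14.128.0: descend 11011100000011101000 ; hops seen [H0,H2,H1,H5] ; pick H5

== LOOKUPS ==
["H4","H2","H2","H2","H5","H5","H2","H5","H1","H2","H5","H3","H5"]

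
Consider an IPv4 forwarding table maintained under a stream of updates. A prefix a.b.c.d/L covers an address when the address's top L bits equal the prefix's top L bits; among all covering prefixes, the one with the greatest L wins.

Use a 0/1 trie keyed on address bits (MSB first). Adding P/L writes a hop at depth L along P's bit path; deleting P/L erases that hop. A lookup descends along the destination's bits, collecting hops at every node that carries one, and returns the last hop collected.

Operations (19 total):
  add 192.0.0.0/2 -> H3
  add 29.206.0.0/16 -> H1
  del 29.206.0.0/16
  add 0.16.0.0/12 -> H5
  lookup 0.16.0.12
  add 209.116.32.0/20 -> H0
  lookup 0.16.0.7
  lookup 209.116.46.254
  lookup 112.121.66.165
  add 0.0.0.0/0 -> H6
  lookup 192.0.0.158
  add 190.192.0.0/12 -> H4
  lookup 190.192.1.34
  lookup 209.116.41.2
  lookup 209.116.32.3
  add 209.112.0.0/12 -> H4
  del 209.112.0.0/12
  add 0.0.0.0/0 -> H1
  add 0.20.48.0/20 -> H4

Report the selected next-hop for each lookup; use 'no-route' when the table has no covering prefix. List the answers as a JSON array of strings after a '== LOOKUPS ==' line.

Apply in order:
  + 192.0.0.0/2 (H3) depth=2
  + 29.206.0.0/16 (H1) depth=16
  - 29.206.0.0/16 clear@16
  + 0.16.0.0/12 (H5) depth=12
  Q 0.16.0.12: descend 000000000001 ; hops seen [H5] ; pick H5
  + 209.116.32.0/20 (H0) depth=20
  Q 0.16.0.7: descend 000000000001 ; hops seen [H5] ; pick H5
  Q 209.116.46.254: descend 11010001011101000010 ; hops seen [H3,H0] ; pick H0
  Q 112.121.66.165: descend 0 ; hops seen [∅] ; pick no-route
  + 0.0.0.0/0 (H6) depth=0
  Q 192.0.0.158: descend 110 ; hops seen [H6,H3] ; pick H3
  + 190.192.0.0/12 (H4) depth=12
  Q 190.192.1.34: descend 101111101100 ; hops seen [H6,H4] ; pick H4
  Q 209.116.41.2: descend 11010001011101000010 ; hops seen [H6,H3,H0] ; pick H0
  Q 209.116.32.3: descend 11010001011101000010 ; hops seen [H6,H3,H0] ; pick H0
  + 209.112.0.0/12 (H4) depth=12
  - 209.112.0.0/12 clear@12
  + 0.0.0.0/0 (H1) depth=0
  + 0.20.48.0/20 (H4) depth=20

== LOOKUPS ==
["H5","H5","H0","no-route","H3","H4","H0","H0"]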